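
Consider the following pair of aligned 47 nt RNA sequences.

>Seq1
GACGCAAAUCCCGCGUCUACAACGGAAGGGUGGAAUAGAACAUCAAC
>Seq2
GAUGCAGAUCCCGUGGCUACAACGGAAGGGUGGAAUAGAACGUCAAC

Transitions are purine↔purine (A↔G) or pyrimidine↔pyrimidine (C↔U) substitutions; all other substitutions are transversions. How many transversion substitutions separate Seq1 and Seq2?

1

The sequences differ at positions 3 (C/U, transition), 7 (A/G, transition), 14 (C/U, transition), 16 (U/G, transversion), 42 (A/G, transition).
Of the 5 differences, 4 transitions and 1 transversion, so the answer is 1.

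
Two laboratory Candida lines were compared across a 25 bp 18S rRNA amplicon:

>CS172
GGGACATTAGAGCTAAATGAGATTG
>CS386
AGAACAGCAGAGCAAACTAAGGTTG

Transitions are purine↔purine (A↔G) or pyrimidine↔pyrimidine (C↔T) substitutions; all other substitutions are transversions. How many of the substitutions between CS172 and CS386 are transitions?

5

Mismatches occur at site 1 (G/A, transition), site 3 (G/A, transition), site 7 (T/G, transversion), site 8 (T/C, transition), site 14 (T/A, transversion), site 17 (A/C, transversion), site 19 (G/A, transition), site 22 (A/G, transition).
Of the 8 differences, 5 transitions and 3 transversions, so the answer is 5.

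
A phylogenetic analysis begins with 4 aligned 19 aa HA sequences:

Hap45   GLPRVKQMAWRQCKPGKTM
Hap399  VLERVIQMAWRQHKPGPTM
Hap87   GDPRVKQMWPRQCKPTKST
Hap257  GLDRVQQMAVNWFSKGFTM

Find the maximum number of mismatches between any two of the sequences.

Pairwise Hamming distances:
  Hap45 vs Hap399: 5
  Hap45 vs Hap87: 6
  Hap45 vs Hap257: 9
  Hap399 vs Hap87: 11
  Hap399 vs Hap257: 10
  Hap87 vs Hap257: 14
The largest is 14, between Hap87 and Hap257.

14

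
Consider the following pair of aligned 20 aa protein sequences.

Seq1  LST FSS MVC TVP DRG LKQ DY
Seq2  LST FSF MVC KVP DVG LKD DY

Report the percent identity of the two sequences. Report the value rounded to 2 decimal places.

80.00%

Mismatches occur at site 6 (S/F), site 10 (T/K), site 14 (R/V), site 18 (Q/D).
16 of the 20 sites match, so the percent identity is 16/20 × 100 = 80.00%.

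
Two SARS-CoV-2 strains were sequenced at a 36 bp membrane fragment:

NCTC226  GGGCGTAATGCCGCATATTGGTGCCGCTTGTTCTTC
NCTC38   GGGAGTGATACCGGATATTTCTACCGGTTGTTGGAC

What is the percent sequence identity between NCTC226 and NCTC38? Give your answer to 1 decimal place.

The sequences differ at positions 4 (C/A), 7 (A/G), 10 (G/A), 14 (C/G), 20 (G/T), 21 (G/C), 23 (G/A), 27 (C/G), 33 (C/G), 34 (T/G), 35 (T/A).
25 of the 36 sites match, so the percent identity is 25/36 × 100 = 69.4%.

69.4%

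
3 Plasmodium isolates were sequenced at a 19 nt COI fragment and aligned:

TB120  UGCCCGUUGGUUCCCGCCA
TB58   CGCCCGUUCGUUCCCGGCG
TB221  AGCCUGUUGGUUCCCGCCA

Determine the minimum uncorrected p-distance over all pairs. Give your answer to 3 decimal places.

0.105

Pairwise Hamming distances:
  TB120 vs TB58: 4
  TB120 vs TB221: 2
  TB58 vs TB221: 5
The smallest is 2 mismatches, between TB120 and TB221; p = 2/19 = 0.105.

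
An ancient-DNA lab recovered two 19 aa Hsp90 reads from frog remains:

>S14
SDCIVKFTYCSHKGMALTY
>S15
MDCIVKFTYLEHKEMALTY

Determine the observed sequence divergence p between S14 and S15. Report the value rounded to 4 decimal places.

Mismatches occur at site 1 (S/M), site 10 (C/L), site 11 (S/E), site 14 (G/E).
There are 4 differences over 19 sites, so p = 4/19 = 0.2105.

0.2105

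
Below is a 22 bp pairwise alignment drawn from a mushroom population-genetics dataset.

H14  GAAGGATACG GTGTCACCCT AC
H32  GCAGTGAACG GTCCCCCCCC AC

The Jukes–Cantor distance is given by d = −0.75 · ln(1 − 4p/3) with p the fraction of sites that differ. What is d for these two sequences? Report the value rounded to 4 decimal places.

0.4975

The sequences differ at positions 2 (A/C), 5 (G/T), 6 (A/G), 7 (T/A), 13 (G/C), 14 (T/C), 16 (A/C), 20 (T/C).
p = 8/22 = 0.363636.
d = −0.75 · ln(1 − (4/3)·0.363636) = −0.75 · ln(0.515152) = −0.75 · (-0.663293) = 0.4975.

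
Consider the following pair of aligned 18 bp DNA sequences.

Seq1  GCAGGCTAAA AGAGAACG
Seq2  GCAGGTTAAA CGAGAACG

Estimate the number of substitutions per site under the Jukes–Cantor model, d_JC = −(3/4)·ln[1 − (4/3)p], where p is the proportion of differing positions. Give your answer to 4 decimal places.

0.1203

Differing sites — 6:C/T; 11:A/C.
p = 2/18 = 0.111111.
d = −0.75 · ln(1 − (4/3)·0.111111) = −0.75 · ln(0.851852) = −0.75 · (-0.160342) = 0.1203.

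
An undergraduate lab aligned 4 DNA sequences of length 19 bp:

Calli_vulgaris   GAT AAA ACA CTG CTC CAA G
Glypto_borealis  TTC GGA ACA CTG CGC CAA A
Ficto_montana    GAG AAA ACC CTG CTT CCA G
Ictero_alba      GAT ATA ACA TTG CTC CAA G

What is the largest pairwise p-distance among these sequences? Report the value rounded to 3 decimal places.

Pairwise Hamming distances:
  Calli_vulgaris vs Glypto_borealis: 7
  Calli_vulgaris vs Ficto_montana: 4
  Calli_vulgaris vs Ictero_alba: 2
  Glypto_borealis vs Ficto_montana: 10
  Glypto_borealis vs Ictero_alba: 8
  Ficto_montana vs Ictero_alba: 6
The largest is 10 mismatches, between Glypto_borealis and Ficto_montana; p = 10/19 = 0.526.

0.526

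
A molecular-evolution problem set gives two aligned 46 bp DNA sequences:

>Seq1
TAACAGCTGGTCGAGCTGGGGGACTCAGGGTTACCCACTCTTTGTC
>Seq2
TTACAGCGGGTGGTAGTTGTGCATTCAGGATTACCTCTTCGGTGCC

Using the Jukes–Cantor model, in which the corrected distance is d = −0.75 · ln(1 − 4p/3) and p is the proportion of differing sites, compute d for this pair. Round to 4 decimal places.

0.5091

The sequences differ at positions 2 (A/T), 8 (T/G), 12 (C/G), 14 (A/T), 15 (G/A), 16 (C/G), 18 (G/T), 20 (G/T), 22 (G/C), 24 (C/T), 30 (G/A), 36 (C/T), 37 (A/C), 38 (C/T), 41 (T/G), 42 (T/G), 45 (T/C).
p = 17/46 = 0.369565.
d = −0.75 · ln(1 − (4/3)·0.369565) = −0.75 · ln(0.507247) = −0.75 · (-0.678757) = 0.5091.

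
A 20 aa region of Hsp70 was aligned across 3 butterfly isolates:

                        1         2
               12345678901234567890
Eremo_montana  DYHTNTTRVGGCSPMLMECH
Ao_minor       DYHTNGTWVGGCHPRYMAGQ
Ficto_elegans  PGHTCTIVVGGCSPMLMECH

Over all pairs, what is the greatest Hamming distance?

Pairwise Hamming distances:
  Eremo_montana vs Ao_minor: 8
  Eremo_montana vs Ficto_elegans: 5
  Ao_minor vs Ficto_elegans: 12
The largest is 12, between Ao_minor and Ficto_elegans.

12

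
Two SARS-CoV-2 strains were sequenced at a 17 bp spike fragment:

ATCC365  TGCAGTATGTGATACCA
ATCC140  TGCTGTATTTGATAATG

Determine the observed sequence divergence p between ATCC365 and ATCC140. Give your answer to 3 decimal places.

Differing sites — 4:A/T; 9:G/T; 15:C/A; 16:C/T; 17:A/G.
There are 5 differences over 17 sites, so p = 5/17 = 0.294.

0.294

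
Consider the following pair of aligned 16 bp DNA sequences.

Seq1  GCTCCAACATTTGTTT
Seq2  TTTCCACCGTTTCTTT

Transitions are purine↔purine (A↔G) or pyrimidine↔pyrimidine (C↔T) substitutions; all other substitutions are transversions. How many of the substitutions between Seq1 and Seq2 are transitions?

Mismatches occur at site 1 (G↔T, transversion), site 2 (C↔T, transition), site 7 (A↔C, transversion), site 9 (A↔G, transition), site 13 (G↔C, transversion).
Of the 5 differences, 2 transitions and 3 transversions, so the answer is 2.

2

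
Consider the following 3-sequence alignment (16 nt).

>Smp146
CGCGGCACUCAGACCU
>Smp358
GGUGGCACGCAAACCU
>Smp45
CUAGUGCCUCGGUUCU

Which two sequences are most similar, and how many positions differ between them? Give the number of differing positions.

4

Pairwise Hamming distances:
  Smp146 vs Smp358: 4
  Smp146 vs Smp45: 8
  Smp358 vs Smp45: 11
The smallest is 4, between Smp146 and Smp358.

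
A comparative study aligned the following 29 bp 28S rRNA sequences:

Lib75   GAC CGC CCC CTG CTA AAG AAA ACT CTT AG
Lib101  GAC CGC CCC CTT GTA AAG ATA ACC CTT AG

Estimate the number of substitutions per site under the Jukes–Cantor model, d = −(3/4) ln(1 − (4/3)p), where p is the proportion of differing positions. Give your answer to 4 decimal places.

0.1524

The sequences differ at positions 12 (G/T), 13 (C/G), 20 (A/T), 24 (T/C).
p = 4/29 = 0.137931.
d = −0.75 · ln(1 − (4/3)·0.137931) = −0.75 · ln(0.816092) = −0.75 · (-0.203228) = 0.1524.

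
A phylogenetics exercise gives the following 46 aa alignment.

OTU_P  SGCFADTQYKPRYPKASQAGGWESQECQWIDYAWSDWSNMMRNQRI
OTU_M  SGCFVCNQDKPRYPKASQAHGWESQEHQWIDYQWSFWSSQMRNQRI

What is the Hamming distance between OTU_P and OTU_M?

The sequences differ at positions 5 (A/V), 6 (D/C), 7 (T/N), 9 (Y/D), 20 (G/H), 27 (C/H), 33 (A/Q), 36 (D/F), 39 (N/S), 40 (M/Q).
That gives 10 mismatches out of 46 aligned sites, so the Hamming distance is 10.

10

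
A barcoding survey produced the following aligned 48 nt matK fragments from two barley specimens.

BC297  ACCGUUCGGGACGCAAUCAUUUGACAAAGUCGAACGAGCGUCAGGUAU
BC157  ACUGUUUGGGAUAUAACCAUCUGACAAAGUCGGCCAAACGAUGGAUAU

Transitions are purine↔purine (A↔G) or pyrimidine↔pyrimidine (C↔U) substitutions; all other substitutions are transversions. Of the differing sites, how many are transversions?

2

Differing sites — 3:C/U (Ti); 7:C/U (Ti); 12:C/U (Ti); 13:G/A (Ti); 14:C/U (Ti); 17:U/C (Ti); 21:U/C (Ti); 33:A/G (Ti); 34:A/C (Tv); 36:G/A (Ti); 38:G/A (Ti); 41:U/A (Tv); 42:C/U (Ti); 43:A/G (Ti); 45:G/A (Ti).
Of the 15 differences, 13 transitions and 2 transversions, so the answer is 2.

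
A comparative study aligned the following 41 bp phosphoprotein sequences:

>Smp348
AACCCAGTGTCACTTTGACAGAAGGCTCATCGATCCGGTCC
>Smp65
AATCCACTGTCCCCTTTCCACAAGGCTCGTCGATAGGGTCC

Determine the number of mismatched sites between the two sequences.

10

Mismatches occur at site 3 (C/T), site 7 (G/C), site 12 (A/C), site 14 (T/C), site 17 (G/T), site 18 (A/C), site 21 (G/C), site 29 (A/G), site 35 (C/A), site 36 (C/G).
That gives 10 mismatches out of 41 aligned sites, so the Hamming distance is 10.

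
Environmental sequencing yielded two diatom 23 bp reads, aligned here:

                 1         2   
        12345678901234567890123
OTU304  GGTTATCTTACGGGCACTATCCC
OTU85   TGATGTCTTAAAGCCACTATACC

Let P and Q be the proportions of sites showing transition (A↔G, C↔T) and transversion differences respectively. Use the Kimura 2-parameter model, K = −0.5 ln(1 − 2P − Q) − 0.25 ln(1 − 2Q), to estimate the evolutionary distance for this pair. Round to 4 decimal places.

0.3909

Differing sites — 1:G/T (Tv); 3:T/A (Tv); 5:A/G (Ti); 11:C/A (Tv); 12:G/A (Ti); 14:G/C (Tv); 21:C/A (Tv).
Of the 7 differences, 2 transitions and 5 transversions over 23 sites: P = 2/23 = 0.086957, Q = 5/23 = 0.217391.
d = −0.5·ln(0.608695) − 0.25·ln(0.565218) = −0.5·(-0.496438) − 0.25·(-0.570544) = 0.3909.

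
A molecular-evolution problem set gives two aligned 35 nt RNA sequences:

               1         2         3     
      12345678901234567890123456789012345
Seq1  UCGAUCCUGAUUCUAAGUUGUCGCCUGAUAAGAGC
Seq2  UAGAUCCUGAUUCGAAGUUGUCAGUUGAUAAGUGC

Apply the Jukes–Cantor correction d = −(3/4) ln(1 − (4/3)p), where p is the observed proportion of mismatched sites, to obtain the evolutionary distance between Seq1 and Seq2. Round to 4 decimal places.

0.1946

Differing sites — 2:C/A; 14:U/G; 23:G/A; 24:C/G; 25:C/U; 33:A/U.
p = 6/35 = 0.171429.
d = −0.75 · ln(1 − (4/3)·0.171429) = −0.75 · ln(0.771428) = −0.75 · (-0.259512) = 0.1946.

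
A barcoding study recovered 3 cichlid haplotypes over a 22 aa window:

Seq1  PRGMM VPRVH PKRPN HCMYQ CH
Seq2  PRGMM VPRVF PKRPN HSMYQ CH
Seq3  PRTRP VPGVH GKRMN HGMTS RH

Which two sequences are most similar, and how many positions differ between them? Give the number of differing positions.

Pairwise Hamming distances:
  Seq1 vs Seq2: 2
  Seq1 vs Seq3: 10
  Seq2 vs Seq3: 11
The smallest is 2, between Seq1 and Seq2.

2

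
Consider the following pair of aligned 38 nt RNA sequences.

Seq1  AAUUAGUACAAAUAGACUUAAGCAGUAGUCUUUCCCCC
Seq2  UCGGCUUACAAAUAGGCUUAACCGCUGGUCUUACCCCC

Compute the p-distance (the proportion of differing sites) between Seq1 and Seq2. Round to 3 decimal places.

0.316

Mismatches occur at site 1 (A↔U), site 2 (A↔C), site 3 (U↔G), site 4 (U↔G), site 5 (A↔C), site 6 (G↔U), site 16 (A↔G), site 22 (G↔C), site 24 (A↔G), site 25 (G↔C), site 27 (A↔G), site 33 (U↔A).
There are 12 differences over 38 sites, so p = 12/38 = 0.316.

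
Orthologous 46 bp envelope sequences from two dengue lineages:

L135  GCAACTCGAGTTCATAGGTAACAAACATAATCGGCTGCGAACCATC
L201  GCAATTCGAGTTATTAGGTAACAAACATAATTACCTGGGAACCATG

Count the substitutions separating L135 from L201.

Mismatches occur at site 5 (C↔T), site 13 (C↔A), site 14 (A↔T), site 32 (C↔T), site 33 (G↔A), site 34 (G↔C), site 38 (C↔G), site 46 (C↔G).
That gives 8 mismatches out of 46 aligned sites, so the Hamming distance is 8.

8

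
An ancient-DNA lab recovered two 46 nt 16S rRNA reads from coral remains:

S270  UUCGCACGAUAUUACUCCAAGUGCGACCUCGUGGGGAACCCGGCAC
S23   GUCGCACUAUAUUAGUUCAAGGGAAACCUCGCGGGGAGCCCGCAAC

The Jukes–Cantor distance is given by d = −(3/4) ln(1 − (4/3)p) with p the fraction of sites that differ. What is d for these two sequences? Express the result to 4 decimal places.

The sequences differ at positions 1 (U/G), 8 (G/U), 15 (C/G), 17 (C/U), 22 (U/G), 24 (C/A), 25 (G/A), 32 (U/C), 38 (A/G), 43 (G/C), 44 (C/A).
p = 11/46 = 0.239130.
d = −0.75 · ln(1 − (4/3)·0.239130) = −0.75 · ln(0.681160) = −0.75 · (-0.383958) = 0.2880.

0.2880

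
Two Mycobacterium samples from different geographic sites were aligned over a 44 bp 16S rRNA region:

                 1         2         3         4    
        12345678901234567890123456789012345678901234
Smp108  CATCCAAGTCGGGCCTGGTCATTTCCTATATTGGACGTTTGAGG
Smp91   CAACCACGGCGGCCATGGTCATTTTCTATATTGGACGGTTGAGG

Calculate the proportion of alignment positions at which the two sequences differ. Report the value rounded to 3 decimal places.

The sequences differ at positions 3 (T/A), 7 (A/C), 9 (T/G), 13 (G/C), 15 (C/A), 25 (C/T), 38 (T/G).
There are 7 differences over 44 sites, so p = 7/44 = 0.159.

0.159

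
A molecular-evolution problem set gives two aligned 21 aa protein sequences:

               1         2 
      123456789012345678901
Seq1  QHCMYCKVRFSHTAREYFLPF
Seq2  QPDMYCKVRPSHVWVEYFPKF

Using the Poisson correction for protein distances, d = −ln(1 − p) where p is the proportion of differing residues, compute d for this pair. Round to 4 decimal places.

0.4796

Differing sites — 2:H/P; 3:C/D; 10:F/P; 13:T/V; 14:A/W; 15:R/V; 19:L/P; 20:P/K.
p = 8/21 = 0.380952.
d = −ln(1 − 0.380952) = −ln(0.619048) = 0.4796.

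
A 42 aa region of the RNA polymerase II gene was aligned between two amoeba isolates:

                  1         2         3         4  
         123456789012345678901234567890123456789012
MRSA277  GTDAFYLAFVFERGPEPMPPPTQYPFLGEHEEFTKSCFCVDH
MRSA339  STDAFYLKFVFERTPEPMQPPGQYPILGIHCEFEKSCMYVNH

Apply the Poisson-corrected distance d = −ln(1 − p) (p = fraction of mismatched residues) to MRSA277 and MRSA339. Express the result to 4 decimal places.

0.3365

The sequences differ at positions 1 (G/S), 8 (A/K), 14 (G/T), 19 (P/Q), 22 (T/G), 26 (F/I), 29 (E/I), 31 (E/C), 34 (T/E), 38 (F/M), 39 (C/Y), 41 (D/N).
p = 12/42 = 0.285714.
d = −ln(1 − 0.285714) = −ln(0.714286) = 0.3365.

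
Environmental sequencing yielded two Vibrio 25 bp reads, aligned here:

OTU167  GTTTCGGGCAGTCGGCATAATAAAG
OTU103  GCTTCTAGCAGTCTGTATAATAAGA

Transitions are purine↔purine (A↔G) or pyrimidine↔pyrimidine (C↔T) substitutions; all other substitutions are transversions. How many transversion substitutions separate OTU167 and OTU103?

Differing sites — 2:T/C (Ti); 6:G/T (Tv); 7:G/A (Ti); 14:G/T (Tv); 16:C/T (Ti); 24:A/G (Ti); 25:G/A (Ti).
Of the 7 differences, 5 transitions and 2 transversions, so the answer is 2.

2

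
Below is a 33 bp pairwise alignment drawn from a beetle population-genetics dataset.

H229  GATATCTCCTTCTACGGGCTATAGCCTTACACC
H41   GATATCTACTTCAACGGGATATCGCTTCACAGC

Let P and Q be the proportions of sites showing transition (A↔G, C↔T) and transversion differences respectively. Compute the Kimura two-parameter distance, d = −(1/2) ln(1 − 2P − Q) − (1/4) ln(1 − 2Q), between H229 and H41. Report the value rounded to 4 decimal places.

0.2495

The sequences differ at positions 8 (C/A, transversion), 13 (T/A, transversion), 19 (C/A, transversion), 23 (A/C, transversion), 26 (C/T, transition), 28 (T/C, transition), 32 (C/G, transversion).
Of the 7 differences, 2 transitions and 5 transversions over 33 sites: P = 2/33 = 0.060606, Q = 5/33 = 0.151515.
d = −0.5·ln(0.727273) − 0.25·ln(0.696970) = −0.5·(-0.318453) − 0.25·(-0.361013) = 0.2495.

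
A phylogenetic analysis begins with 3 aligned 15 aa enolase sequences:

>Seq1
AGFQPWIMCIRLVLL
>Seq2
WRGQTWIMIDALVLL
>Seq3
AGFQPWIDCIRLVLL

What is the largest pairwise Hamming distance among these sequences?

8

Pairwise Hamming distances:
  Seq1 vs Seq2: 7
  Seq1 vs Seq3: 1
  Seq2 vs Seq3: 8
The largest is 8, between Seq2 and Seq3.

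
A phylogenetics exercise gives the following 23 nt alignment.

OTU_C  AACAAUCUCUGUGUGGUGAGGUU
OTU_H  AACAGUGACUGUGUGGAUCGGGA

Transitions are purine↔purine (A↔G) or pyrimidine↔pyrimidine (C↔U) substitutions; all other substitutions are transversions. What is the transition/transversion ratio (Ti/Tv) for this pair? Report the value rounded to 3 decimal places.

Differing sites — 5:A/G (Ti); 7:C/G (Tv); 8:U/A (Tv); 17:U/A (Tv); 18:G/U (Tv); 19:A/C (Tv); 22:U/G (Tv); 23:U/A (Tv).
Of the 8 differences, 1 transition and 7 transversions, so Ti/Tv = 1/7 = 0.143.

0.143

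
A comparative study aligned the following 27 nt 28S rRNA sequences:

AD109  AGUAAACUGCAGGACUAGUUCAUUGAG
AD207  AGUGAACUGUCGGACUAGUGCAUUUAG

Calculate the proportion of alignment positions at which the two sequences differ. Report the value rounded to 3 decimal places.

The sequences differ at positions 4 (A/G), 10 (C/U), 11 (A/C), 20 (U/G), 25 (G/U).
There are 5 differences over 27 sites, so p = 5/27 = 0.185.

0.185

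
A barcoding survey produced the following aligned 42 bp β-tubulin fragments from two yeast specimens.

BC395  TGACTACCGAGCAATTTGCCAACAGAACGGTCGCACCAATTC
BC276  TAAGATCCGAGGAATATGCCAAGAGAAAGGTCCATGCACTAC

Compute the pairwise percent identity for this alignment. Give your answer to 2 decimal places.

66.67%

The sequences differ at positions 2 (G/A), 4 (C/G), 5 (T/A), 6 (A/T), 12 (C/G), 16 (T/A), 23 (C/G), 28 (C/A), 33 (G/C), 34 (C/A), 35 (A/T), 36 (C/G), 39 (A/C), 41 (T/A).
28 of the 42 sites match, so the percent identity is 28/42 × 100 = 66.67%.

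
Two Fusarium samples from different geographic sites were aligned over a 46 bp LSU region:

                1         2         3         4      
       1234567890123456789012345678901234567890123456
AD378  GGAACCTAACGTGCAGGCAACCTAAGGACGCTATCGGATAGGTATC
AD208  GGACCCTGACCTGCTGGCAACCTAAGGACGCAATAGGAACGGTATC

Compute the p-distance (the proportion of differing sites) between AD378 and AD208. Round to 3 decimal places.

Differing sites — 4:A/C; 8:A/G; 11:G/C; 15:A/T; 32:T/A; 35:C/A; 39:T/A; 40:A/C.
There are 8 differences over 46 sites, so p = 8/46 = 0.174.

0.174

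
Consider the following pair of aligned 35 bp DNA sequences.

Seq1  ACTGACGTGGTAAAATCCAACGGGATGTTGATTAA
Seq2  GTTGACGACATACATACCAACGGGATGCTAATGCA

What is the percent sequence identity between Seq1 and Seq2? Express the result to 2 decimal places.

Differing sites — 1:A/G; 2:C/T; 8:T/A; 9:G/C; 10:G/A; 13:A/C; 15:A/T; 16:T/A; 28:T/C; 30:G/A; 33:T/G; 34:A/C.
23 of the 35 sites match, so the percent identity is 23/35 × 100 = 65.71%.

65.71%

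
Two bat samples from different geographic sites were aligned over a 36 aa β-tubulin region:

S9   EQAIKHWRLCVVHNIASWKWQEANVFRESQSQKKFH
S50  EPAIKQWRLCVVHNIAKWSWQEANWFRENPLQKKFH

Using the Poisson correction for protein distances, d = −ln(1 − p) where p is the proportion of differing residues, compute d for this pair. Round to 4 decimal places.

0.2513

Mismatches occur at site 2 (Q↔P), site 6 (H↔Q), site 17 (S↔K), site 19 (K↔S), site 25 (V↔W), site 29 (S↔N), site 30 (Q↔P), site 31 (S↔L).
p = 8/36 = 0.222222.
d = −ln(1 − 0.222222) = −ln(0.777778) = 0.2513.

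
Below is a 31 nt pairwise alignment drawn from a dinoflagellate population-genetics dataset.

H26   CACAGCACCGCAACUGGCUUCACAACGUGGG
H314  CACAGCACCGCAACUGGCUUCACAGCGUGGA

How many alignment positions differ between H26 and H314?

2

Mismatches occur at site 25 (A→G), site 31 (G→A).
That gives 2 mismatches out of 31 aligned sites, so the Hamming distance is 2.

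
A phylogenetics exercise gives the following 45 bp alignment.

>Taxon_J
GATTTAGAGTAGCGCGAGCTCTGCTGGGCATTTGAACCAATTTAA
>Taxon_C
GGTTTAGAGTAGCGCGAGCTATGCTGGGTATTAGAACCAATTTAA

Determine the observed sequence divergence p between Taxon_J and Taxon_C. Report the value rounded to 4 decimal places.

0.0889

The sequences differ at positions 2 (A/G), 21 (C/A), 29 (C/T), 33 (T/A).
There are 4 differences over 45 sites, so p = 4/45 = 0.0889.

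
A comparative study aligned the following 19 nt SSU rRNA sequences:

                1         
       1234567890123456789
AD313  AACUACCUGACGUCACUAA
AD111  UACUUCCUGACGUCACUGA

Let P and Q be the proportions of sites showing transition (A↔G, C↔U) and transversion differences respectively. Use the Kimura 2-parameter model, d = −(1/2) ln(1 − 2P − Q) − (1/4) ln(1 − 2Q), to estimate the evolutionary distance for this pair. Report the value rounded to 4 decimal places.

0.1773

Differing sites — 1:A/U (Tv); 5:A/U (Tv); 18:A/G (Ti).
Of the 3 differences, 1 transition and 2 transversions over 19 sites: P = 1/19 = 0.052632, Q = 2/19 = 0.105263.
d = −0.5·ln(0.789473) − 0.25·ln(0.789474) = −0.5·(-0.236390) − 0.25·(-0.236388) = 0.1773.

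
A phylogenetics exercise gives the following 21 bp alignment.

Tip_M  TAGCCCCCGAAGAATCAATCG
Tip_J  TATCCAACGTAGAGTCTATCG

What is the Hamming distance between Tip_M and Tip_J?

6

Mismatches occur at site 3 (G→T), site 6 (C→A), site 7 (C→A), site 10 (A→T), site 14 (A→G), site 17 (A→T).
That gives 6 mismatches out of 21 aligned sites, so the Hamming distance is 6.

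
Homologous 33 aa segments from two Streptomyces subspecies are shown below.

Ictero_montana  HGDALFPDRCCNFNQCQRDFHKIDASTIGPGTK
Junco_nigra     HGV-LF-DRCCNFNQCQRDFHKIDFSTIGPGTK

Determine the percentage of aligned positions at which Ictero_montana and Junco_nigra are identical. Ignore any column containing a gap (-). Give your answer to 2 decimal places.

Excluding the 2 gap columns leaves 31 comparable sites.
Differing sites — 3:D/V; 25:A/F.
29 of the 31 comparable sites match, so the percent identity is 29/31 × 100 = 93.55%.

93.55%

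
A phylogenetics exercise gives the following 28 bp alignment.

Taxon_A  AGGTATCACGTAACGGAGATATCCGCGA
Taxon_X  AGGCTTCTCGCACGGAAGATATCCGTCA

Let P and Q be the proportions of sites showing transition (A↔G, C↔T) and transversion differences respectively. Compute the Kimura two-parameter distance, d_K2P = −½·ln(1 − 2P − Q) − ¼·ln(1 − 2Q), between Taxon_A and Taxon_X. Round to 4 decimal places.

The sequences differ at positions 4 (T/C, transition), 5 (A/T, transversion), 8 (A/T, transversion), 11 (T/C, transition), 13 (A/C, transversion), 14 (C/G, transversion), 16 (G/A, transition), 26 (C/T, transition), 27 (G/C, transversion).
Of the 9 differences, 4 transitions and 5 transversions over 28 sites: P = 4/28 = 0.142857, Q = 5/28 = 0.178571.
d = −0.5·ln(0.535715) − 0.25·ln(0.642858) = −0.5·(-0.624153) − 0.25·(-0.441831) = 0.4225.

0.4225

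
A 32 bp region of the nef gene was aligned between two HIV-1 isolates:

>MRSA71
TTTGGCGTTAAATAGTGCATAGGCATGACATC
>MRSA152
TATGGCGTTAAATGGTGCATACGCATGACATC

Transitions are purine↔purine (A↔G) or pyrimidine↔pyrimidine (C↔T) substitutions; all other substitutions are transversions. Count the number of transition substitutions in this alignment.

1

Mismatches occur at site 2 (T↔A, transversion), site 14 (A↔G, transition), site 22 (G↔C, transversion).
Of the 3 differences, 1 transition and 2 transversions, so the answer is 1.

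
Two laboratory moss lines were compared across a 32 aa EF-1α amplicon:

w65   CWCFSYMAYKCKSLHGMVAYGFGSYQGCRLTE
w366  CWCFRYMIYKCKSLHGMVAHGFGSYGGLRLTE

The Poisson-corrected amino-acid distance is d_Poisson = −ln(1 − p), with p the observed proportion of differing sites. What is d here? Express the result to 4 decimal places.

Mismatches occur at site 5 (S→R), site 8 (A→I), site 20 (Y→H), site 26 (Q→G), site 28 (C→L).
p = 5/32 = 0.156250.
d = −ln(1 − 0.156250) = −ln(0.843750) = 0.1699.

0.1699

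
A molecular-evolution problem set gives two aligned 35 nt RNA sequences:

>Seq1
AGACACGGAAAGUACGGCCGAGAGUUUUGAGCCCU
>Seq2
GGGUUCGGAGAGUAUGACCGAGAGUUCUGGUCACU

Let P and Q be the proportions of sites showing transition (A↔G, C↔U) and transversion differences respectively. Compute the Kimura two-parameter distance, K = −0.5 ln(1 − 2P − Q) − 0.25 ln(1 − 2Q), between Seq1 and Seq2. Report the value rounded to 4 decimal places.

0.4384

The sequences differ at positions 1 (A/G, transition), 3 (A/G, transition), 4 (C/U, transition), 5 (A/U, transversion), 10 (A/G, transition), 15 (C/U, transition), 17 (G/A, transition), 27 (U/C, transition), 30 (A/G, transition), 31 (G/U, transversion), 33 (C/A, transversion).
Of the 11 differences, 8 transitions and 3 transversions over 35 sites: P = 8/35 = 0.228571, Q = 3/35 = 0.085714.
d = −0.5·ln(0.457144) − 0.25·ln(0.828572) = −0.5·(-0.782757) − 0.25·(-0.188052) = 0.4384.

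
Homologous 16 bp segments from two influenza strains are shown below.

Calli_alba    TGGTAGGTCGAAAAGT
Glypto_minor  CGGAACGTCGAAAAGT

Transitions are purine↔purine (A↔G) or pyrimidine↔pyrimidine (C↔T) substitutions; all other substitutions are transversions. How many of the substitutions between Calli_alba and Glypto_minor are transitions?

The sequences differ at positions 1 (T/C, transition), 4 (T/A, transversion), 6 (G/C, transversion).
Of the 3 differences, 1 transition and 2 transversions, so the answer is 1.

1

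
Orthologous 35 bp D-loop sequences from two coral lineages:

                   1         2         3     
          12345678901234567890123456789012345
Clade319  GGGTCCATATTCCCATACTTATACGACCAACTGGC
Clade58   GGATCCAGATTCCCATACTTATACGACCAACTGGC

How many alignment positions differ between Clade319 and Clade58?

2

Differing sites — 3:G/A; 8:T/G.
That gives 2 mismatches out of 35 aligned sites, so the Hamming distance is 2.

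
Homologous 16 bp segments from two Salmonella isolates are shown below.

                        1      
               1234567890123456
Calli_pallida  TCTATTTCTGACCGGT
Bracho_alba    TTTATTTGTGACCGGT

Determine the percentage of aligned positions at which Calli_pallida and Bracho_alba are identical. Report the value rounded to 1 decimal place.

87.5%

The sequences differ at positions 2 (C/T), 8 (C/G).
14 of the 16 sites match, so the percent identity is 14/16 × 100 = 87.5%.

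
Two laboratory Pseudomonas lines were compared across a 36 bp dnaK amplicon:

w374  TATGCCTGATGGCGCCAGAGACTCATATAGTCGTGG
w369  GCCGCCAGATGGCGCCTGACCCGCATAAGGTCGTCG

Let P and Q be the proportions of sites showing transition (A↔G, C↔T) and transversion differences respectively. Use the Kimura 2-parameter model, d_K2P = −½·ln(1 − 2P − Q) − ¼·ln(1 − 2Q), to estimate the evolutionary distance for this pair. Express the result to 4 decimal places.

Mismatches occur at site 1 (T/G, transversion), site 2 (A/C, transversion), site 3 (T/C, transition), site 7 (T/A, transversion), site 17 (A/T, transversion), site 20 (G/C, transversion), site 21 (A/C, transversion), site 23 (T/G, transversion), site 28 (T/A, transversion), site 29 (A/G, transition), site 35 (G/C, transversion).
Of the 11 differences, 2 transitions and 9 transversions over 36 sites: P = 2/36 = 0.055556, Q = 9/36 = 0.250000.
d = −0.5·ln(0.638888) − 0.25·ln(0.500000) = −0.5·(-0.448026) − 0.25·(-0.693147) = 0.3973.

0.3973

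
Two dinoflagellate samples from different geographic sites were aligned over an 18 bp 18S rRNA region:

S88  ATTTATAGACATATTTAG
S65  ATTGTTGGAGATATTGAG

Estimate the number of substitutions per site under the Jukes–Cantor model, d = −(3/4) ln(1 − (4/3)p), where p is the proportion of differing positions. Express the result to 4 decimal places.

0.3470

Mismatches occur at site 4 (T↔G), site 5 (A↔T), site 7 (A↔G), site 10 (C↔G), site 16 (T↔G).
p = 5/18 = 0.277778.
d = −0.75 · ln(1 − (4/3)·0.277778) = −0.75 · ln(0.629629) = −0.75 · (-0.462625) = 0.3470.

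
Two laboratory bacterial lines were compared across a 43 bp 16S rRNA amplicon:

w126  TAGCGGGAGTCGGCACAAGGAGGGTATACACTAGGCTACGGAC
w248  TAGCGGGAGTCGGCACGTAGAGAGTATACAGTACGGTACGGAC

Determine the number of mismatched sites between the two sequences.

7

The sequences differ at positions 17 (A/G), 18 (A/T), 19 (G/A), 23 (G/A), 31 (C/G), 34 (G/C), 36 (C/G).
That gives 7 mismatches out of 43 aligned sites, so the Hamming distance is 7.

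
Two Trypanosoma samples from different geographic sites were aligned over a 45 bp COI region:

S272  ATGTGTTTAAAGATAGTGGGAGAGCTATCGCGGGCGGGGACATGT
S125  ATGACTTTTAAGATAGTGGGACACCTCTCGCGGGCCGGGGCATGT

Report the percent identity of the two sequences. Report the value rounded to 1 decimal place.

82.2%

The sequences differ at positions 4 (T/A), 5 (G/C), 9 (A/T), 22 (G/C), 24 (G/C), 27 (A/C), 36 (G/C), 40 (A/G).
37 of the 45 sites match, so the percent identity is 37/45 × 100 = 82.2%.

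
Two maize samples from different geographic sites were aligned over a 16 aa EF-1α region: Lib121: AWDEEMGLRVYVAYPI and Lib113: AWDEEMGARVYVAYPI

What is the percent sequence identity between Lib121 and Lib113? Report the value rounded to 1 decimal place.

93.8%

Differing sites — 8:L/A.
15 of the 16 sites match, so the percent identity is 15/16 × 100 = 93.8%.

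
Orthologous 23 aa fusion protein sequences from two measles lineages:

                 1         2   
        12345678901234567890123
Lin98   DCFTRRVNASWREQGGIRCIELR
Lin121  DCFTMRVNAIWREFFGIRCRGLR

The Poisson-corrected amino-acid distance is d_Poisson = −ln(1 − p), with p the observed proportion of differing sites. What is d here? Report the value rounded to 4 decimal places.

0.3023

Mismatches occur at site 5 (R/M), site 10 (S/I), site 14 (Q/F), site 15 (G/F), site 20 (I/R), site 21 (E/G).
p = 6/23 = 0.260870.
d = −ln(1 − 0.260870) = −ln(0.739130) = 0.3023.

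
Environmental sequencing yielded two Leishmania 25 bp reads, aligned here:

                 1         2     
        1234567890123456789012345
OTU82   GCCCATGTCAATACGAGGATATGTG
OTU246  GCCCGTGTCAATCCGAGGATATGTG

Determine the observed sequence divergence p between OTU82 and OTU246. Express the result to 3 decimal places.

0.080

Mismatches occur at site 5 (A→G), site 13 (A→C).
There are 2 differences over 25 sites, so p = 2/25 = 0.080.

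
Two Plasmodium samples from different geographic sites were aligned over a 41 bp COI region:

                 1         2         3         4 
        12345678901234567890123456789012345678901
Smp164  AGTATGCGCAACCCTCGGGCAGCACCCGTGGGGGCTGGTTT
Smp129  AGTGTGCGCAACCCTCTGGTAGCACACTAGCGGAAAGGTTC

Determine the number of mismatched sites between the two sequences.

Mismatches occur at site 4 (A↔G), site 17 (G↔T), site 20 (C↔T), site 26 (C↔A), site 28 (G↔T), site 29 (T↔A), site 31 (G↔C), site 34 (G↔A), site 35 (C↔A), site 36 (T↔A), site 41 (T↔C).
That gives 11 mismatches out of 41 aligned sites, so the Hamming distance is 11.

11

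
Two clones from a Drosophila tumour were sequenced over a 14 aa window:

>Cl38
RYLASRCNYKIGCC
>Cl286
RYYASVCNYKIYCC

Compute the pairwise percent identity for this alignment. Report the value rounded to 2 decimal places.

Mismatches occur at site 3 (L/Y), site 6 (R/V), site 12 (G/Y).
11 of the 14 sites match, so the percent identity is 11/14 × 100 = 78.57%.

78.57%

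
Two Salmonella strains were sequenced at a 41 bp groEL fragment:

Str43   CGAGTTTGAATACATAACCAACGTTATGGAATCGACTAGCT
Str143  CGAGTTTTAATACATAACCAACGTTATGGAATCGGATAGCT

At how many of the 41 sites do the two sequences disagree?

3

Mismatches occur at site 8 (G→T), site 35 (A→G), site 36 (C→A).
That gives 3 mismatches out of 41 aligned sites, so the Hamming distance is 3.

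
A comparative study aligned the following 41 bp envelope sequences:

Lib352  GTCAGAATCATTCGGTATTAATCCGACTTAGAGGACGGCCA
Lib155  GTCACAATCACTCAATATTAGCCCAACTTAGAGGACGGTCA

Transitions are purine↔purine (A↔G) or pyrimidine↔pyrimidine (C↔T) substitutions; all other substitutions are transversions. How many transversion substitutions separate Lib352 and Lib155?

Differing sites — 5:G/C (Tv); 11:T/C (Ti); 14:G/A (Ti); 15:G/A (Ti); 21:A/G (Ti); 22:T/C (Ti); 25:G/A (Ti); 39:C/T (Ti).
Of the 8 differences, 7 transitions and 1 transversion, so the answer is 1.

1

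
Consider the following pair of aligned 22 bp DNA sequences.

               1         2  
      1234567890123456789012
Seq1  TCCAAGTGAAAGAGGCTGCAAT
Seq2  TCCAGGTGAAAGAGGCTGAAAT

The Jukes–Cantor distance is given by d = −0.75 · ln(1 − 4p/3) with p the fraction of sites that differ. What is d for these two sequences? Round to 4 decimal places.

0.0969

Mismatches occur at site 5 (A↔G), site 19 (C↔A).
p = 2/22 = 0.090909.
d = −0.75 · ln(1 − (4/3)·0.090909) = −0.75 · ln(0.878788) = −0.75 · (-0.129212) = 0.0969.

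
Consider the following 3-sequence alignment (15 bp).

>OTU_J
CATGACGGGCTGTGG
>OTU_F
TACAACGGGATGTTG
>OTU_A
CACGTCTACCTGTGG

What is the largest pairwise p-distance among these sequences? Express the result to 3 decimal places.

0.533

Pairwise Hamming distances:
  OTU_J vs OTU_F: 5
  OTU_J vs OTU_A: 5
  OTU_F vs OTU_A: 8
The largest is 8 mismatches, between OTU_F and OTU_A; p = 8/15 = 0.533.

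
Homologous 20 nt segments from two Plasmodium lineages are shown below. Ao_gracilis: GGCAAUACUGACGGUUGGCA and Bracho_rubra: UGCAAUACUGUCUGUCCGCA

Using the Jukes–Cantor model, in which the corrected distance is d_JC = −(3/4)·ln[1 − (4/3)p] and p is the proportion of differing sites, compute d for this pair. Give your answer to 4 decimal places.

0.3041

Mismatches occur at site 1 (G→U), site 11 (A→U), site 13 (G→U), site 16 (U→C), site 17 (G→C).
p = 5/20 = 0.250000.
d = −0.75 · ln(1 − (4/3)·0.250000) = −0.75 · ln(0.666667) = −0.75 · (-0.405465) = 0.3041.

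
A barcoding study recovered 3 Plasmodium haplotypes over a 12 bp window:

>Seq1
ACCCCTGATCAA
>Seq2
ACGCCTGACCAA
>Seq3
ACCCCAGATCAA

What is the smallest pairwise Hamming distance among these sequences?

Pairwise Hamming distances:
  Seq1 vs Seq2: 2
  Seq1 vs Seq3: 1
  Seq2 vs Seq3: 3
The smallest is 1, between Seq1 and Seq3.

1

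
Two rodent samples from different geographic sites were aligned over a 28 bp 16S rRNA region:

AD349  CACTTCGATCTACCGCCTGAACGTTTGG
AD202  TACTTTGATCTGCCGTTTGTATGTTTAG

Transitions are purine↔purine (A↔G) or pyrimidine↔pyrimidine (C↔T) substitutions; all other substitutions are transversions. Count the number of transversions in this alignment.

Differing sites — 1:C/T (Ti); 6:C/T (Ti); 12:A/G (Ti); 16:C/T (Ti); 17:C/T (Ti); 20:A/T (Tv); 22:C/T (Ti); 27:G/A (Ti).
Of the 8 differences, 7 transitions and 1 transversion, so the answer is 1.

1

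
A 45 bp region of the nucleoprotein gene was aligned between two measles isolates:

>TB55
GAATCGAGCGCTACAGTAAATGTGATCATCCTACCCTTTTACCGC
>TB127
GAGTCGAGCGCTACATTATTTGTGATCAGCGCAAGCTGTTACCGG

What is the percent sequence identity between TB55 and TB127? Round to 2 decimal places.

Differing sites — 3:A/G; 16:G/T; 19:A/T; 20:A/T; 29:T/G; 31:C/G; 32:T/C; 34:C/A; 35:C/G; 38:T/G; 45:C/G.
34 of the 45 sites match, so the percent identity is 34/45 × 100 = 75.56%.

75.56%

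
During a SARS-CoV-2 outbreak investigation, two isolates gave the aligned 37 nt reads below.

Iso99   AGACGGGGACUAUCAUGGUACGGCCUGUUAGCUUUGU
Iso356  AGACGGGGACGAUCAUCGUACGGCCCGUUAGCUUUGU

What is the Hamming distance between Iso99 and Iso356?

The sequences differ at positions 11 (U/G), 17 (G/C), 26 (U/C).
That gives 3 mismatches out of 37 aligned sites, so the Hamming distance is 3.

3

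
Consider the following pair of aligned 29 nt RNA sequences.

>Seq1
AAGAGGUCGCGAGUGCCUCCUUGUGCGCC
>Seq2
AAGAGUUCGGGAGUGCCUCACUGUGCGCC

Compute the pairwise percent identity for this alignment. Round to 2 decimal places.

The sequences differ at positions 6 (G/U), 10 (C/G), 20 (C/A), 21 (U/C).
25 of the 29 sites match, so the percent identity is 25/29 × 100 = 86.21%.

86.21%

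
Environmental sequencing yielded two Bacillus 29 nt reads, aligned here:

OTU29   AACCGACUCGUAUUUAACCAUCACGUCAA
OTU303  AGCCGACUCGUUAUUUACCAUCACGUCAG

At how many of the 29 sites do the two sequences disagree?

Mismatches occur at site 2 (A→G), site 12 (A→U), site 13 (U→A), site 16 (A→U), site 29 (A→G).
That gives 5 mismatches out of 29 aligned sites, so the Hamming distance is 5.

5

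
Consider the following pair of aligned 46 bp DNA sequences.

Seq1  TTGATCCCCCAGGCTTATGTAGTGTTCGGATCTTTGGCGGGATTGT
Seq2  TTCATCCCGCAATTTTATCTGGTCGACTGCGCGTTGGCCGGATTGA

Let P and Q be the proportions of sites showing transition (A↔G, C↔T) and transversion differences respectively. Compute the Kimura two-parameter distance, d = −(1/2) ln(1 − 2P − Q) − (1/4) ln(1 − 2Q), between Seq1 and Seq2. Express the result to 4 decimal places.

0.4746

The sequences differ at positions 3 (G/C, transversion), 9 (C/G, transversion), 12 (G/A, transition), 13 (G/T, transversion), 14 (C/T, transition), 19 (G/C, transversion), 21 (A/G, transition), 24 (G/C, transversion), 25 (T/G, transversion), 26 (T/A, transversion), 28 (G/T, transversion), 30 (A/C, transversion), 31 (T/G, transversion), 33 (T/G, transversion), 39 (G/C, transversion), 46 (T/A, transversion).
Of the 16 differences, 3 transitions and 13 transversions over 46 sites: P = 3/46 = 0.065217, Q = 13/46 = 0.282609.
d = −0.5·ln(0.586957) − 0.25·ln(0.434782) = −0.5·(-0.532804) − 0.25·(-0.832911) = 0.4746.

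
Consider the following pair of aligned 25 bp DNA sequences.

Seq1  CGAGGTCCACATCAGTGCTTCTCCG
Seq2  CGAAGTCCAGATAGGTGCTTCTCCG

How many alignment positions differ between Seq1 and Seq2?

Differing sites — 4:G/A; 10:C/G; 13:C/A; 14:A/G.
That gives 4 mismatches out of 25 aligned sites, so the Hamming distance is 4.

4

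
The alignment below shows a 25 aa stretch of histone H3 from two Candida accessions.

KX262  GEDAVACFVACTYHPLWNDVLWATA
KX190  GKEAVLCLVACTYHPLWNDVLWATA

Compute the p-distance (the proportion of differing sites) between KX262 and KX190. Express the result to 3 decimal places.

0.160

The sequences differ at positions 2 (E/K), 3 (D/E), 6 (A/L), 8 (F/L).
There are 4 differences over 25 sites, so p = 4/25 = 0.160.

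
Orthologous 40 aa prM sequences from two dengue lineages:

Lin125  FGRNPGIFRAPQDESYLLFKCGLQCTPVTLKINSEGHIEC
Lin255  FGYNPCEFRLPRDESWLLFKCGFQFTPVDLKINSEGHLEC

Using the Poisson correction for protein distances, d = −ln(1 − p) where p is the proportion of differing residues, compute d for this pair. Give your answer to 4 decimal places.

Mismatches occur at site 3 (R/Y), site 6 (G/C), site 7 (I/E), site 10 (A/L), site 12 (Q/R), site 16 (Y/W), site 23 (L/F), site 25 (C/F), site 29 (T/D), site 38 (I/L).
p = 10/40 = 0.250000.
d = −ln(1 − 0.250000) = −ln(0.750000) = 0.2877.

0.2877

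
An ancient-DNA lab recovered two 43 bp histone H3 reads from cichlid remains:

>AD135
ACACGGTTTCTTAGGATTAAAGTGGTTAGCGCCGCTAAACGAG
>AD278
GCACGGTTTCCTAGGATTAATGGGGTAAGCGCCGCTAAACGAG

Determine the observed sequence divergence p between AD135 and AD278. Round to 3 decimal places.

0.116

Mismatches occur at site 1 (A→G), site 11 (T→C), site 21 (A→T), site 23 (T→G), site 27 (T→A).
There are 5 differences over 43 sites, so p = 5/43 = 0.116.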